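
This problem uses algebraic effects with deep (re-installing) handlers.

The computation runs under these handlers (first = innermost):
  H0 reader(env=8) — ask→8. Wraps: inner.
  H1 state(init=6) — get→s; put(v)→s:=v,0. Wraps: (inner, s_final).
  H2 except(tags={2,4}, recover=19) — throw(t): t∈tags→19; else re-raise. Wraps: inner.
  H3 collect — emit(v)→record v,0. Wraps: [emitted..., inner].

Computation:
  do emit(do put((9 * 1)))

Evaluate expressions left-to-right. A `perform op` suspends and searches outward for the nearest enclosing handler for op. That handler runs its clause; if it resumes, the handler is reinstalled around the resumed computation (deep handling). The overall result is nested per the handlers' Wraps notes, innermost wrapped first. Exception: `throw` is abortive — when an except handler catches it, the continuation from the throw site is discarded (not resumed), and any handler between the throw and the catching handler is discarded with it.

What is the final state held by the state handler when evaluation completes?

Answer: 9

Step-by-step:
put(9) @ H1 ⇒ s:=9
emit(0) @ H3 ⇒ out+=0
H0 returns 0
H1 returns (0, 9)
H2 returns (0, 9)
H3 returns [0, (0, 9)]
= [0, (0, 9)]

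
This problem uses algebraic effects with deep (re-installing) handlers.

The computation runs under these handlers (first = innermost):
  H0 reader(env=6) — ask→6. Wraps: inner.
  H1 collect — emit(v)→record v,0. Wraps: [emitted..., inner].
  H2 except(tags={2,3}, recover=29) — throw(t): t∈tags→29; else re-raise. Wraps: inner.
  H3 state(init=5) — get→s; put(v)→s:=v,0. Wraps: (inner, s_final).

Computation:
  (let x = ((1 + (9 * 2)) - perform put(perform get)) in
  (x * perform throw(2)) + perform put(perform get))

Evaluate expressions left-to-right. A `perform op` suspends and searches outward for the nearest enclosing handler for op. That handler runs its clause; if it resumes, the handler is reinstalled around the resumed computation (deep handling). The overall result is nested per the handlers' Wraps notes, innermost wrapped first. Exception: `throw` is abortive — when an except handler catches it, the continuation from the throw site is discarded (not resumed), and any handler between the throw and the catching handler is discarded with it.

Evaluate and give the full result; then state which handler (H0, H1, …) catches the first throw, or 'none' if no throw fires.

Answer: (29, 5) ; first throw caught by: H2

Step-by-step:
get @ H3 ⇒ 5
put(5) @ H3 ⇒ s:=5
throw(2) @ H2 caught ⇒ 29
H3 returns (29, 5)
= (29, 5)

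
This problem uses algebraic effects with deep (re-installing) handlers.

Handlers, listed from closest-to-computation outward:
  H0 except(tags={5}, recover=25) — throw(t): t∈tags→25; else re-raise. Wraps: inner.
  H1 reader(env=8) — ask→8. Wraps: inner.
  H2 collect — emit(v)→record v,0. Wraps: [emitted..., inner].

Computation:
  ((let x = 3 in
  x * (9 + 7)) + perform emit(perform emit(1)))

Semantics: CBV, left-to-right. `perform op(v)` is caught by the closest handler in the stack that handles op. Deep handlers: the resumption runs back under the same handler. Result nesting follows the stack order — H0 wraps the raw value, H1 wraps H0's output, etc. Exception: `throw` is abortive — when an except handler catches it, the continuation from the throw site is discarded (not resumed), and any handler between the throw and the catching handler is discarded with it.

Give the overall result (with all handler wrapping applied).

Step-by-step:
emit(1) @ H2 ⇒ out+=1
emit(0) @ H2 ⇒ out+=0
H0 returns 48
H1 returns 48
H2 returns [1, 0, 48]
= [1, 0, 48]

Answer: [1, 0, 48]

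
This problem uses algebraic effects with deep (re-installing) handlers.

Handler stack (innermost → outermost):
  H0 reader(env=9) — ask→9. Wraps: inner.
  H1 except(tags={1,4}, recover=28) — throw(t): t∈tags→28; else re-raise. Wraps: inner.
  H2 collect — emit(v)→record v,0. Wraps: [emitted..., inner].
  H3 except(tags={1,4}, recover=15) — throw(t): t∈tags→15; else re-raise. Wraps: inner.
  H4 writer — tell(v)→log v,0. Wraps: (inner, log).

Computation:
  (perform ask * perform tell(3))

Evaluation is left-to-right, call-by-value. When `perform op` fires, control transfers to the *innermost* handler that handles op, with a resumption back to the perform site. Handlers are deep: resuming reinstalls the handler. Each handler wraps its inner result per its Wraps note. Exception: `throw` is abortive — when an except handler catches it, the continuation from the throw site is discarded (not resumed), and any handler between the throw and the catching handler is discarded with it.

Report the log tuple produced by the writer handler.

Step-by-step:
ask @ H0 ⇒ 9
tell(3) @ H4 ⇒ log+=3
H0 returns 0
H1 returns 0
H2 returns [0]
H3 returns [0]
H4 returns ([0], (3))
= ([0], (3))

Answer: (3)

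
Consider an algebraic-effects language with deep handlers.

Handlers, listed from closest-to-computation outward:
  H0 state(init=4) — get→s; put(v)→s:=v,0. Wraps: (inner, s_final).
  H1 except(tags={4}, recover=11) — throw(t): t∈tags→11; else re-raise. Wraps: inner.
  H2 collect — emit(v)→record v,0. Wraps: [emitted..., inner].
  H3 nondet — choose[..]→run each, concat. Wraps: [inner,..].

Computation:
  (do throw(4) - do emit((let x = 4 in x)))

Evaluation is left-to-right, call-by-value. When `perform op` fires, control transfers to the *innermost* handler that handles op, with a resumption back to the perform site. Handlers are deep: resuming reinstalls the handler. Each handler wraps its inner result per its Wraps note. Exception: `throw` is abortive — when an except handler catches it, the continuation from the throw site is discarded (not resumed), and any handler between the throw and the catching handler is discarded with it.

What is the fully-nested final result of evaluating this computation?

Answer: [[11]]

Evaluation trace:
throw(4) @ H1 caught ⇒ 11
H2 returns [11]
H3 returns [[11]]
= [[11]]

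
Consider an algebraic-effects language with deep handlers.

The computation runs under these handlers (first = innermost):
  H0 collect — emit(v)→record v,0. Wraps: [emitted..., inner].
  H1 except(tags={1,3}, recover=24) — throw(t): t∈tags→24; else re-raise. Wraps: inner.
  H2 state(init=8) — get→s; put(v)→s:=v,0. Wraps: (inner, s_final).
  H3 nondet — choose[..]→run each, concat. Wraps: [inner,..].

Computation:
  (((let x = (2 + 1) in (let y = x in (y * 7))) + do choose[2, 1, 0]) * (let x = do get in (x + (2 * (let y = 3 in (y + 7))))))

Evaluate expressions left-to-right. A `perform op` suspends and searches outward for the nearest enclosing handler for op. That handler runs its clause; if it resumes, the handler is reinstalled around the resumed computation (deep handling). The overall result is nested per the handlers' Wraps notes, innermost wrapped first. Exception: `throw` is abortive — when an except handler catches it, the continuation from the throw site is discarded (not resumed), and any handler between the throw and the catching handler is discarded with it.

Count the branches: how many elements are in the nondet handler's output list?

Answer: 3

Step-by-step:
choose[2, 1, 0] @ H3
  branch[0] choose=2:
    get @ H2 ⇒ 8
    H0 returns [644]
    H1 returns [644]
    H2 returns ([644], 8)
    H3 returns [([644], 8)]
  branch[1] choose=1:
    get @ H2 ⇒ 8
    H0 returns [616]
    H1 returns [616]
    H2 returns ([616], 8)
    H3 returns [([616], 8)]
  branch[2] choose=0:
    get @ H2 ⇒ 8
    H0 returns [588]
    H1 returns [588]
    H2 returns ([588], 8)
    H3 returns [([588], 8)]
= [([644], 8), ([616], 8), ([588], 8)]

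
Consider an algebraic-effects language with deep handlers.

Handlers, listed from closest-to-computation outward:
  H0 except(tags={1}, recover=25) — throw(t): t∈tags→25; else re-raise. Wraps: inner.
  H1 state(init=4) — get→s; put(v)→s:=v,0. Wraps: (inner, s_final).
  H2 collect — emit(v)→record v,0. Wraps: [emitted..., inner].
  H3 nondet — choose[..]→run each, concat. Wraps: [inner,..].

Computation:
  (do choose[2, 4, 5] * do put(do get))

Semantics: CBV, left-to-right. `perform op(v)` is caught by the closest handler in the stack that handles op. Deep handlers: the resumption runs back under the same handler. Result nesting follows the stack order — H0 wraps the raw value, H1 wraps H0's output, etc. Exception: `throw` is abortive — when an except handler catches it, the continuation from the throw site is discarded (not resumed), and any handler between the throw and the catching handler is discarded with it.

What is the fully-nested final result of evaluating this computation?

Evaluation trace:
choose[2, 4, 5] @ H3
  branch[0] choose=2:
    get @ H1 ⇒ 4
    put(4) @ H1 ⇒ s:=4
    H0 returns 0
    H1 returns (0, 4)
    H2 returns [(0, 4)]
    H3 returns [[(0, 4)]]
  branch[1] choose=4:
    get @ H1 ⇒ 4
    put(4) @ H1 ⇒ s:=4
    H0 returns 0
    H1 returns (0, 4)
    H2 returns [(0, 4)]
    H3 returns [[(0, 4)]]
  branch[2] choose=5:
    get @ H1 ⇒ 4
    put(4) @ H1 ⇒ s:=4
    H0 returns 0
    H1 returns (0, 4)
    H2 returns [(0, 4)]
    H3 returns [[(0, 4)]]
= [[(0, 4)], [(0, 4)], [(0, 4)]]

Answer: [[(0, 4)], [(0, 4)], [(0, 4)]]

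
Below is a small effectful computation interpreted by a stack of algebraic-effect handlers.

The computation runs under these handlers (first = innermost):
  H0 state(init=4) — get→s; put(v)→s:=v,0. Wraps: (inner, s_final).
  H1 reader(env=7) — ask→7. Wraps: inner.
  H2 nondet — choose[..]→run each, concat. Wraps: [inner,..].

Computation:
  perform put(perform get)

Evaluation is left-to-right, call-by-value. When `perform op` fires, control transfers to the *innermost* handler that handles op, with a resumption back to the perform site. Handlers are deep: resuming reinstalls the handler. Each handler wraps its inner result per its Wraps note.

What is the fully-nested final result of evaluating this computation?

Answer: [(0, 4)]

Evaluation trace:
get @ H0 ⇒ 4
put(4) @ H0 ⇒ s:=4
H0 returns (0, 4)
H1 returns (0, 4)
H2 returns [(0, 4)]
= [(0, 4)]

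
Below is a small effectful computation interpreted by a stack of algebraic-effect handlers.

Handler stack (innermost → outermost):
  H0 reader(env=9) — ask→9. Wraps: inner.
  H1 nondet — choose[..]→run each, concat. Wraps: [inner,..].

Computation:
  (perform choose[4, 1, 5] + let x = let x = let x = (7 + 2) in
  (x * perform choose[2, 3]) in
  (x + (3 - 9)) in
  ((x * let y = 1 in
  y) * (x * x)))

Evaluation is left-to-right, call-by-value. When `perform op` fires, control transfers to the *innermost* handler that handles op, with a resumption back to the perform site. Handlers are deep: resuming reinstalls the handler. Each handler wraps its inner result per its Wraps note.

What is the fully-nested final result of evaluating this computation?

Answer: [1732, 9265, 1729, 9262, 1733, 9266]

Working:
choose[4, 1, 5] @ H1
  branch[0] choose=4:
    choose[2, 3] @ H1
      branch[0] choose=2:
        H0 returns 1732
        H1 returns [1732]
      branch[1] choose=3:
        H0 returns 9265
        H1 returns [9265]
  branch[1] choose=1:
    choose[2, 3] @ H1
      branch[0] choose=2:
        H0 returns 1729
        H1 returns [1729]
      branch[1] choose=3:
        H0 returns 9262
        H1 returns [9262]
  branch[2] choose=5:
    choose[2, 3] @ H1
      branch[0] choose=2:
        H0 returns 1733
        H1 returns [1733]
      branch[1] choose=3:
        H0 returns 9266
        H1 returns [9266]
= [1732, 9265, 1729, 9262, 1733, 9266]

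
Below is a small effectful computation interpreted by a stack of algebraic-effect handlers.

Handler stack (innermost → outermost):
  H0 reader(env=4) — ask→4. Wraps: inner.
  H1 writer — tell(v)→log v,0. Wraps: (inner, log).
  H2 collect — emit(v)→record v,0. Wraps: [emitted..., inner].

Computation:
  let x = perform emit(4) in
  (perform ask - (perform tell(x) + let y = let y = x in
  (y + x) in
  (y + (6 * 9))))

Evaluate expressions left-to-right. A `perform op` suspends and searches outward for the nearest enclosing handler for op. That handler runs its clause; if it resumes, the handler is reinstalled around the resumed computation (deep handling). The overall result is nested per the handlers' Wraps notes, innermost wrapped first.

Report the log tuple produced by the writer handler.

Step-by-step:
emit(4) @ H2 ⇒ out+=4
ask @ H0 ⇒ 4
tell(0) @ H1 ⇒ log+=0
H0 returns -50
H1 returns (-50, (0))
H2 returns [4, (-50, (0))]
= [4, (-50, (0))]

Answer: (0)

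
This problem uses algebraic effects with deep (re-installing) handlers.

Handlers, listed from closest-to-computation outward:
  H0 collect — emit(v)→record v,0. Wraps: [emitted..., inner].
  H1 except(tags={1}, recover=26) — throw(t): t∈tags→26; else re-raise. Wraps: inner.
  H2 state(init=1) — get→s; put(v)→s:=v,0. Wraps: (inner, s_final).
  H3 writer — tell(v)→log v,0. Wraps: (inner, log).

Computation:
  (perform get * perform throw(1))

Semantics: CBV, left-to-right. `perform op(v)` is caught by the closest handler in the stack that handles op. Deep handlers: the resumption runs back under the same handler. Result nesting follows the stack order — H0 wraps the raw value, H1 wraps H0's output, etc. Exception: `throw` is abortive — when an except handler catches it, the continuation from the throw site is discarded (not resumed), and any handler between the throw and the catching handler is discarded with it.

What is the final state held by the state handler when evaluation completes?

Step-by-step:
get @ H2 ⇒ 1
throw(1) @ H1 caught ⇒ 26
H2 returns (26, 1)
H3 returns ((26, 1), ())
= ((26, 1), ())

Answer: 1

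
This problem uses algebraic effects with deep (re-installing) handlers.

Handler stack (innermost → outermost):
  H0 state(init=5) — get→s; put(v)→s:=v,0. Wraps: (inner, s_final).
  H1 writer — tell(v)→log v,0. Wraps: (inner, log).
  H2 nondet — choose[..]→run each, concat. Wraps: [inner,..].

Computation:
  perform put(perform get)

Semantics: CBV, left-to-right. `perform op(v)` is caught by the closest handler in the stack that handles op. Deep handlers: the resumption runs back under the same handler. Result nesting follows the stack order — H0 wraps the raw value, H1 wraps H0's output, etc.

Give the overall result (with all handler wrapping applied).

Answer: [((0, 5), ())]

Step-by-step:
get @ H0 ⇒ 5
put(5) @ H0 ⇒ s:=5
H0 returns (0, 5)
H1 returns ((0, 5), ())
H2 returns [((0, 5), ())]
= [((0, 5), ())]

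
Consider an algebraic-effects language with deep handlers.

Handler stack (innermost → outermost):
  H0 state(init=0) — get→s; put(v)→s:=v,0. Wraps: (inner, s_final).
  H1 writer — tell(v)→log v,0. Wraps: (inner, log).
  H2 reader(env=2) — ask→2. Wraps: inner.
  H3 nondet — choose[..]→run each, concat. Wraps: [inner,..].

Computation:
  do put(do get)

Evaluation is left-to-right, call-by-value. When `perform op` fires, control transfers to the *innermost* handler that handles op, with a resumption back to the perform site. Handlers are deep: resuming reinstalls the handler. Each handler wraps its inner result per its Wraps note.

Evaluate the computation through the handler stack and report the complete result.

Answer: [((0, 0), ())]

Step-by-step:
get @ H0 ⇒ 0
put(0) @ H0 ⇒ s:=0
H0 returns (0, 0)
H1 returns ((0, 0), ())
H2 returns ((0, 0), ())
H3 returns [((0, 0), ())]
= [((0, 0), ())]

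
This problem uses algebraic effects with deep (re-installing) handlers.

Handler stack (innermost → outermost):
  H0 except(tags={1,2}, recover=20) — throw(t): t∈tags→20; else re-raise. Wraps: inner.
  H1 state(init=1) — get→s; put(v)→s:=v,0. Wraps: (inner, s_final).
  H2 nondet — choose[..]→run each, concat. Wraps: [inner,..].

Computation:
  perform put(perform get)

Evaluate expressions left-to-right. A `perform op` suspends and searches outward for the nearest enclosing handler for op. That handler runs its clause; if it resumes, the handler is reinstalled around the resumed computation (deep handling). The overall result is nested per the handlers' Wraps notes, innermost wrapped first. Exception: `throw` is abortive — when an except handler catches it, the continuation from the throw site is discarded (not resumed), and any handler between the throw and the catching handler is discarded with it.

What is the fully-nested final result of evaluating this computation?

Answer: [(0, 1)]

Working:
get @ H1 ⇒ 1
put(1) @ H1 ⇒ s:=1
H0 returns 0
H1 returns (0, 1)
H2 returns [(0, 1)]
= [(0, 1)]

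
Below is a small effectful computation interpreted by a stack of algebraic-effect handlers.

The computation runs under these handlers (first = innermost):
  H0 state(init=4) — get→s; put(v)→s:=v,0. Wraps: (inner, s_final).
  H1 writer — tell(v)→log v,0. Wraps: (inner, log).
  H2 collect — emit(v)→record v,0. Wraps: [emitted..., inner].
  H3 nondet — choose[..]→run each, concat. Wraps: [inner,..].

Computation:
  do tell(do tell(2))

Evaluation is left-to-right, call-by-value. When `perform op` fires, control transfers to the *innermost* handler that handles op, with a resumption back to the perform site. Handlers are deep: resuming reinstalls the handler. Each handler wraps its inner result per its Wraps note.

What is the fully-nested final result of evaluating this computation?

Evaluation trace:
tell(2) @ H1 ⇒ log+=2
tell(0) @ H1 ⇒ log+=0
H0 returns (0, 4)
H1 returns ((0, 4), (2, 0))
H2 returns [((0, 4), (2, 0))]
H3 returns [[((0, 4), (2, 0))]]
= [[((0, 4), (2, 0))]]

Answer: [[((0, 4), (2, 0))]]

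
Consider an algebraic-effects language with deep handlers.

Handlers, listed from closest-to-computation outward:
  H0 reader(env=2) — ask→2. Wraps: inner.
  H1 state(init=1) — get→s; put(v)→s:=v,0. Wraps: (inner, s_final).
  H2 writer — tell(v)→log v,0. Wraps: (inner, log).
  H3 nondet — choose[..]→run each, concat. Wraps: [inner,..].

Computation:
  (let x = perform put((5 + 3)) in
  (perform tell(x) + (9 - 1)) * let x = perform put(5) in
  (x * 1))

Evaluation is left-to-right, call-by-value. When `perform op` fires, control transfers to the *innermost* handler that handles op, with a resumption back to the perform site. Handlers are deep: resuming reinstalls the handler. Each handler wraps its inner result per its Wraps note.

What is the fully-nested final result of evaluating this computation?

Answer: [((0, 5), (0))]

Working:
put(8) @ H1 ⇒ s:=8
tell(0) @ H2 ⇒ log+=0
put(5) @ H1 ⇒ s:=5
H0 returns 0
H1 returns (0, 5)
H2 returns ((0, 5), (0))
H3 returns [((0, 5), (0))]
= [((0, 5), (0))]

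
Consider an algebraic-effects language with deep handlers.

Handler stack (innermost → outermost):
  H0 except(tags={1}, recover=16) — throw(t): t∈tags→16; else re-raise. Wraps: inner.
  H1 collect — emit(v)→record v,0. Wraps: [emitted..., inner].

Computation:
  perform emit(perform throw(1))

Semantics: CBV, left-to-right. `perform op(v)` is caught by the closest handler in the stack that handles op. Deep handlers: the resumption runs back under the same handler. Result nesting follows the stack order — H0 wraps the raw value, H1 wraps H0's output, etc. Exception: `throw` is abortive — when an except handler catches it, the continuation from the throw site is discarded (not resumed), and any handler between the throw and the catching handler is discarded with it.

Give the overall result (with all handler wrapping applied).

Working:
throw(1) @ H0 caught ⇒ 16
H1 returns [16]
= [16]

Answer: [16]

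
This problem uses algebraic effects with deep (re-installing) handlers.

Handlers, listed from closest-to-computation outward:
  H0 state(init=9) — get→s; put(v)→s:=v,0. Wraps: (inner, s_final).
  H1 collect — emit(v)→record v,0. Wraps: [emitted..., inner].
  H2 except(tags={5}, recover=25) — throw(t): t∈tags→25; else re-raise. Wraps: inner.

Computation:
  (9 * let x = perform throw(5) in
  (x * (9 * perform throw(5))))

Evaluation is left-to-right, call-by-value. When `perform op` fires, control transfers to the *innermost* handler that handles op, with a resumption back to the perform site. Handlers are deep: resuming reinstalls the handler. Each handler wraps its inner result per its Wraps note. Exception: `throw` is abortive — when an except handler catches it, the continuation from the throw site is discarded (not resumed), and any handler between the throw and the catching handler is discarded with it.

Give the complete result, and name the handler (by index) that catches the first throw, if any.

Working:
throw(5) @ H2 caught ⇒ 25
= 25

Answer: 25 ; first throw caught by: H2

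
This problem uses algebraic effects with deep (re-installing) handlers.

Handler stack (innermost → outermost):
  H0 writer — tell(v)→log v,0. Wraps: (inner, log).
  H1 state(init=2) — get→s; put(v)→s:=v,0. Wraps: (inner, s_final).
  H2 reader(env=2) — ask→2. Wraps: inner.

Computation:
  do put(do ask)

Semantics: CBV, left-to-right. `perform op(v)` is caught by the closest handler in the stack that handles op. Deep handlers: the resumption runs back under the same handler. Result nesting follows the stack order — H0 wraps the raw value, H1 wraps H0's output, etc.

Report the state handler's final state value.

Answer: 2

Step-by-step:
ask @ H2 ⇒ 2
put(2) @ H1 ⇒ s:=2
H0 returns (0, ())
H1 returns ((0, ()), 2)
H2 returns ((0, ()), 2)
= ((0, ()), 2)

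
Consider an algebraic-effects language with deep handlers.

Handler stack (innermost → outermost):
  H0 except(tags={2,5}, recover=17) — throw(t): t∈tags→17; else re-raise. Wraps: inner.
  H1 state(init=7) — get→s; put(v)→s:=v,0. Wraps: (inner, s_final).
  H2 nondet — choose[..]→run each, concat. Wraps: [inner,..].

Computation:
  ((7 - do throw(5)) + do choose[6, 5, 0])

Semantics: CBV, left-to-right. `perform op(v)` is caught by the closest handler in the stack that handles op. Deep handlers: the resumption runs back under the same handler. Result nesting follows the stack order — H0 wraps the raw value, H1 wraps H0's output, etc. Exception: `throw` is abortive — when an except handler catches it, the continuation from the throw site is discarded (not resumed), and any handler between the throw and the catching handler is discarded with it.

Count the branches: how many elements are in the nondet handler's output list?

Working:
throw(5) @ H0 caught ⇒ 17
H1 returns (17, 7)
H2 returns [(17, 7)]
= [(17, 7)]

Answer: 1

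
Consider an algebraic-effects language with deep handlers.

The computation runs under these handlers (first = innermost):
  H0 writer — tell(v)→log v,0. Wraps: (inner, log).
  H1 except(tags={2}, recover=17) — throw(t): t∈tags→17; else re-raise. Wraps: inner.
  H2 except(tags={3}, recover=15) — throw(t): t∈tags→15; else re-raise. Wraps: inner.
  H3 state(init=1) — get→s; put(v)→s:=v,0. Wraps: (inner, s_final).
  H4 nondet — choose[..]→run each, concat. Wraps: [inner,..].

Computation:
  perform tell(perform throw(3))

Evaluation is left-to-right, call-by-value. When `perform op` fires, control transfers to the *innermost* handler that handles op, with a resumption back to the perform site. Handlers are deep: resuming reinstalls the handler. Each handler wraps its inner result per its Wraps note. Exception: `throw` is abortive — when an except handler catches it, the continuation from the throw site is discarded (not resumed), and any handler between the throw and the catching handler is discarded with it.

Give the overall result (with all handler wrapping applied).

Answer: [(15, 1)]

Evaluation trace:
throw(3) @ H1 re-raised
throw(3) @ H2 caught ⇒ 15
H3 returns (15, 1)
H4 returns [(15, 1)]
= [(15, 1)]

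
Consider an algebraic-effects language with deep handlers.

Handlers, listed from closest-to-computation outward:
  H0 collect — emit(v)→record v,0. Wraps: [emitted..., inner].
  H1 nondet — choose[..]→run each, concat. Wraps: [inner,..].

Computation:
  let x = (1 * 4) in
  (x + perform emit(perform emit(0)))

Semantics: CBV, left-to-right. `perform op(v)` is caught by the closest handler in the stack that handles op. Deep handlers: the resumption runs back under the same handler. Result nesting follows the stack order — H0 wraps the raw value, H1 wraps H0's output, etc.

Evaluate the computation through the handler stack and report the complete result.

Evaluation trace:
emit(0) @ H0 ⇒ out+=0
emit(0) @ H0 ⇒ out+=0
H0 returns [0, 0, 4]
H1 returns [[0, 0, 4]]
= [[0, 0, 4]]

Answer: [[0, 0, 4]]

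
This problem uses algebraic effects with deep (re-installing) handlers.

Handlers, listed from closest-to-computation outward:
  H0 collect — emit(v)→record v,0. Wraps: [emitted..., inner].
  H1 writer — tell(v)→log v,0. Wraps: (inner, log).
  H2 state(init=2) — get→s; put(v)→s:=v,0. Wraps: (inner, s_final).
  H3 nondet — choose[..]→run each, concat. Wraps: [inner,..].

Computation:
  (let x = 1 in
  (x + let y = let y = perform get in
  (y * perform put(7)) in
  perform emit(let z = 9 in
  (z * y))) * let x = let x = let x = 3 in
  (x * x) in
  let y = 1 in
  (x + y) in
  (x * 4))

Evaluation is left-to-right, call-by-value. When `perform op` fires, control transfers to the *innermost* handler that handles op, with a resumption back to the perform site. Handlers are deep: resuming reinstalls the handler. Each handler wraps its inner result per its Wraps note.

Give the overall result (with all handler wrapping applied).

Answer: [(([0, 40], ()), 7)]

Working:
get @ H2 ⇒ 2
put(7) @ H2 ⇒ s:=7
emit(0) @ H0 ⇒ out+=0
H0 returns [0, 40]
H1 returns ([0, 40], ())
H2 returns (([0, 40], ()), 7)
H3 returns [(([0, 40], ()), 7)]
= [(([0, 40], ()), 7)]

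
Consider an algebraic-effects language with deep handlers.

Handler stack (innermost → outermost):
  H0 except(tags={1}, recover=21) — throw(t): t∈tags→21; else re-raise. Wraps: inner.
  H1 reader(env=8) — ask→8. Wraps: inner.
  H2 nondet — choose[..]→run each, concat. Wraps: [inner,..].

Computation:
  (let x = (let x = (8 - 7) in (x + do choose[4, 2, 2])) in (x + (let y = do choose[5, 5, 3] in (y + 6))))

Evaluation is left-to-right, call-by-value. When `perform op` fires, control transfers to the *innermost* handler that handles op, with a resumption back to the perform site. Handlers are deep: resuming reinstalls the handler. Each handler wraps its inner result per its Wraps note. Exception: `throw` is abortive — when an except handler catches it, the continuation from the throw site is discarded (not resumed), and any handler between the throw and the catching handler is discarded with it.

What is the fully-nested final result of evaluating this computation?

Step-by-step:
choose[4, 2, 2] @ H2
  branch[0] choose=4:
    choose[5, 5, 3] @ H2
      branch[0] choose=5:
        H0 returns 16
        H1 returns 16
        H2 returns [16]
      branch[1] choose=5:
        H0 returns 16
        H1 returns 16
        H2 returns [16]
      branch[2] choose=3:
        H0 returns 14
        H1 returns 14
        H2 returns [14]
  branch[1] choose=2:
    choose[5, 5, 3] @ H2
      branch[0] choose=5:
        H0 returns 14
        H1 returns 14
        H2 returns [14]
      branch[1] choose=5:
        H0 returns 14
        H1 returns 14
        H2 returns [14]
      branch[2] choose=3:
        H0 returns 12
        H1 returns 12
        H2 returns [12]
  branch[2] choose=2:
    choose[5, 5, 3] @ H2
      branch[0] choose=5:
        H0 returns 14
        H1 returns 14
        H2 returns [14]
      branch[1] choose=5:
        H0 returns 14
        H1 returns 14
        H2 returns [14]
      branch[2] choose=3:
        H0 returns 12
        H1 returns 12
        H2 returns [12]
= [16, 16, 14, 14, 14, 12, 14, 14, 12]

Answer: [16, 16, 14, 14, 14, 12, 14, 14, 12]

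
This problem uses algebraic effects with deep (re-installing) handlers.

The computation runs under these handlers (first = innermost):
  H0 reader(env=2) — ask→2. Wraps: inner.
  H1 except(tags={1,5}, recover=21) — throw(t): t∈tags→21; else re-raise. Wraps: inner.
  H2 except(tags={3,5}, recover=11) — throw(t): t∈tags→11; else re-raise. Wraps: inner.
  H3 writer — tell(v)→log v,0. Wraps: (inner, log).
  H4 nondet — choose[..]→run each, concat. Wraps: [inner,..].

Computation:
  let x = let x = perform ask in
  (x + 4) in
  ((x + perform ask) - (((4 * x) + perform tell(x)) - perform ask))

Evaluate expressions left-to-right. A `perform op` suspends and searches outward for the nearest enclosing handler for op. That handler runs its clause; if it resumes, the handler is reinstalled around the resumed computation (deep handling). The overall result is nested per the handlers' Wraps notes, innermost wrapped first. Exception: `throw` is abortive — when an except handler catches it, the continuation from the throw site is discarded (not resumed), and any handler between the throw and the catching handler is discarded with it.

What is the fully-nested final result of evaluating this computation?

Step-by-step:
ask @ H0 ⇒ 2
ask @ H0 ⇒ 2
tell(6) @ H3 ⇒ log+=6
ask @ H0 ⇒ 2
H0 returns -14
H1 returns -14
H2 returns -14
H3 returns (-14, (6))
H4 returns [(-14, (6))]
= [(-14, (6))]

Answer: [(-14, (6))]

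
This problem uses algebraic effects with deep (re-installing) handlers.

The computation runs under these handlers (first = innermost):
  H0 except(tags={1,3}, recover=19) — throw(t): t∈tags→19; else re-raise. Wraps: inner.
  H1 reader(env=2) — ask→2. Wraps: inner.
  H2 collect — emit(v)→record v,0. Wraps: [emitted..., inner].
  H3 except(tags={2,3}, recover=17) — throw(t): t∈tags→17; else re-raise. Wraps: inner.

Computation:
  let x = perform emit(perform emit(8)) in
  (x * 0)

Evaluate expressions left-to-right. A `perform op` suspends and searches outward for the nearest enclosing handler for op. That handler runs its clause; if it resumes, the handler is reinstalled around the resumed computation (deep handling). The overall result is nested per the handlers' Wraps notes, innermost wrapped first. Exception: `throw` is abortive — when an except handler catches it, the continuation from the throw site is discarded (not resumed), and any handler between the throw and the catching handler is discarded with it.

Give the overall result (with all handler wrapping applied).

Step-by-step:
emit(8) @ H2 ⇒ out+=8
emit(0) @ H2 ⇒ out+=0
H0 returns 0
H1 returns 0
H2 returns [8, 0, 0]
H3 returns [8, 0, 0]
= [8, 0, 0]

Answer: [8, 0, 0]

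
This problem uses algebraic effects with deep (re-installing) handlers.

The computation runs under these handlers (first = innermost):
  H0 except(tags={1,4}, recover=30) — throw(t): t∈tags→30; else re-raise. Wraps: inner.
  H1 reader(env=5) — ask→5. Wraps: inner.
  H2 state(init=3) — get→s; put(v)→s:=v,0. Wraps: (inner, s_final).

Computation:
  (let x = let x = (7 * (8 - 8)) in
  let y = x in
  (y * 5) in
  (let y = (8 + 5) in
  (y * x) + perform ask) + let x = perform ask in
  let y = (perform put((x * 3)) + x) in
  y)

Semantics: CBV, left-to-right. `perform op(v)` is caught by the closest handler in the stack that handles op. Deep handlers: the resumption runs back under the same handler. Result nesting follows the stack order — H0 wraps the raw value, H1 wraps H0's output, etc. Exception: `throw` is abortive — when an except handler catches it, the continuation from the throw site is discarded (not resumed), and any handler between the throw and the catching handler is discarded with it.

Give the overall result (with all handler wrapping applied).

Answer: (10, 15)

Working:
ask @ H1 ⇒ 5
ask @ H1 ⇒ 5
put(15) @ H2 ⇒ s:=15
H0 returns 10
H1 returns 10
H2 returns (10, 15)
= (10, 15)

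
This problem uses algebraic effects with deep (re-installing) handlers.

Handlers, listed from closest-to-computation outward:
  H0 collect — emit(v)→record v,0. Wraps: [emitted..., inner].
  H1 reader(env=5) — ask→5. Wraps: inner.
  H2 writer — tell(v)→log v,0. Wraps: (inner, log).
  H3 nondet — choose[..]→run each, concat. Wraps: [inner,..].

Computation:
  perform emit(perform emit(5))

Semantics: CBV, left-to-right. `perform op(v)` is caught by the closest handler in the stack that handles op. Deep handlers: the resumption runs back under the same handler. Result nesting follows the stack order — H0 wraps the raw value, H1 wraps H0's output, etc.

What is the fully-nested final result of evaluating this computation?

Answer: [([5, 0, 0], ())]

Step-by-step:
emit(5) @ H0 ⇒ out+=5
emit(0) @ H0 ⇒ out+=0
H0 returns [5, 0, 0]
H1 returns [5, 0, 0]
H2 returns ([5, 0, 0], ())
H3 returns [([5, 0, 0], ())]
= [([5, 0, 0], ())]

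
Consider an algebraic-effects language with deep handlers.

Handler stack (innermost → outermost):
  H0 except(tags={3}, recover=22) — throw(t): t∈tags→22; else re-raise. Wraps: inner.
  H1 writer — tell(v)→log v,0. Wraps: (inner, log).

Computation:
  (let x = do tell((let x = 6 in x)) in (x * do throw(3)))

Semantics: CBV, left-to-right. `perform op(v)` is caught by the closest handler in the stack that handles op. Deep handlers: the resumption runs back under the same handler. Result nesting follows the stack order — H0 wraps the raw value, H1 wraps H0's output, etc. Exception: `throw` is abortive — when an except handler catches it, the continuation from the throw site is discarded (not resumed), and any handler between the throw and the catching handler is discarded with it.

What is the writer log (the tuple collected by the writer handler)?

Evaluation trace:
tell(6) @ H1 ⇒ log+=6
throw(3) @ H0 caught ⇒ 22
H1 returns (22, (6))
= (22, (6))

Answer: (6)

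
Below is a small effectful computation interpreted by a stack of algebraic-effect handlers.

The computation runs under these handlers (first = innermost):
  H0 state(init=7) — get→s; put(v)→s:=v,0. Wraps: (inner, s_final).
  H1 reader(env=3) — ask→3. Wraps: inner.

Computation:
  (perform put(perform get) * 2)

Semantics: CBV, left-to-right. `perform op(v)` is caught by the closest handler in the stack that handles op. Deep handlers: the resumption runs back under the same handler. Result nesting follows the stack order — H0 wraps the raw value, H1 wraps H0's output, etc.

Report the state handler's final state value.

Answer: 7

Working:
get @ H0 ⇒ 7
put(7) @ H0 ⇒ s:=7
H0 returns (0, 7)
H1 returns (0, 7)
= (0, 7)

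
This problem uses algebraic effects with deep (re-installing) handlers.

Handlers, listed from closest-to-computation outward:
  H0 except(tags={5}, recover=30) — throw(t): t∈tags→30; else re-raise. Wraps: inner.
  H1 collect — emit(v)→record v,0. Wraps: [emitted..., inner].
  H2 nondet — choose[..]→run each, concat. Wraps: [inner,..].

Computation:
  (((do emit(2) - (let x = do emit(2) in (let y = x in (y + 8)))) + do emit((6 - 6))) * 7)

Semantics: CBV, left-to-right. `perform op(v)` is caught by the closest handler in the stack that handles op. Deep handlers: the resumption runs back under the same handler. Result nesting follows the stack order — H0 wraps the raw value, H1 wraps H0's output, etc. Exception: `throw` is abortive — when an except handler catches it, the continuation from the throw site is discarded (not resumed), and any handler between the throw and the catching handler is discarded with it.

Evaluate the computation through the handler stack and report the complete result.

Answer: [[2, 2, 0, -56]]

Step-by-step:
emit(2) @ H1 ⇒ out+=2
emit(2) @ H1 ⇒ out+=2
emit(0) @ H1 ⇒ out+=0
H0 returns -56
H1 returns [2, 2, 0, -56]
H2 returns [[2, 2, 0, -56]]
= [[2, 2, 0, -56]]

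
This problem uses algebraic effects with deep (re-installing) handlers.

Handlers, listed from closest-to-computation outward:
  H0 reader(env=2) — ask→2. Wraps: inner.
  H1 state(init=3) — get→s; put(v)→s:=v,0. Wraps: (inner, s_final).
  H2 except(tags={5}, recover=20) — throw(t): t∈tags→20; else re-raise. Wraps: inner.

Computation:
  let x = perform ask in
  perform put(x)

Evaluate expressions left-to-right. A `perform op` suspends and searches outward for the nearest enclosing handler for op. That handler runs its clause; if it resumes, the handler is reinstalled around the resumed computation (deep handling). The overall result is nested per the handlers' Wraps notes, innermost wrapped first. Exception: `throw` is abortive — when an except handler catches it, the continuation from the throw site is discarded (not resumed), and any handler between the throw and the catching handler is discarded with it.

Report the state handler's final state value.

Answer: 2

Step-by-step:
ask @ H0 ⇒ 2
put(2) @ H1 ⇒ s:=2
H0 returns 0
H1 returns (0, 2)
H2 returns (0, 2)
= (0, 2)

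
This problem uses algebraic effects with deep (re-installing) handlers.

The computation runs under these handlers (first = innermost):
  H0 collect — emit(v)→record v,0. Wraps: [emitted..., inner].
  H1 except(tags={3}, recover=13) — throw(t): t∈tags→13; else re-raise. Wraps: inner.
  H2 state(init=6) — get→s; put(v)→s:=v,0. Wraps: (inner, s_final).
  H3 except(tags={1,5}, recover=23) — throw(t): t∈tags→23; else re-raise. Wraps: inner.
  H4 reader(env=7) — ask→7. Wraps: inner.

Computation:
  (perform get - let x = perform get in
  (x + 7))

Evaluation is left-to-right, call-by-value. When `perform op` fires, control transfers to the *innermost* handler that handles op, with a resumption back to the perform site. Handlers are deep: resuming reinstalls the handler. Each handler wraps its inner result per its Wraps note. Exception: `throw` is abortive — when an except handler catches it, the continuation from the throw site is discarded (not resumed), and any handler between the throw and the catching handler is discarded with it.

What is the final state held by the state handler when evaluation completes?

Answer: 6

Evaluation trace:
get @ H2 ⇒ 6
get @ H2 ⇒ 6
H0 returns [-7]
H1 returns [-7]
H2 returns ([-7], 6)
H3 returns ([-7], 6)
H4 returns ([-7], 6)
= ([-7], 6)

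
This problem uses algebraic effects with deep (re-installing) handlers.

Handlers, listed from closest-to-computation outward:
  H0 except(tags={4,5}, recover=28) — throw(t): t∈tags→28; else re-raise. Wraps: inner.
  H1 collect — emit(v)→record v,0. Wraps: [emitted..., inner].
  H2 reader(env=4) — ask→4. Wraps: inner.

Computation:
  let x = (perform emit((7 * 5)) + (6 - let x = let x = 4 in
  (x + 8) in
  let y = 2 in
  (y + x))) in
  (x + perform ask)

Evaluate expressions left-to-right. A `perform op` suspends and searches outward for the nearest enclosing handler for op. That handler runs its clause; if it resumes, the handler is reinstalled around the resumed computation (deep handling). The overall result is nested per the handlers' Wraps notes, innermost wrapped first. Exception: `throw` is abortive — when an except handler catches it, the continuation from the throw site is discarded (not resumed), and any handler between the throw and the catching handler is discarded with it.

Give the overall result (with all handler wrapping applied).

Answer: [35, -4]

Step-by-step:
emit(35) @ H1 ⇒ out+=35
ask @ H2 ⇒ 4
H0 returns -4
H1 returns [35, -4]
H2 returns [35, -4]
= [35, -4]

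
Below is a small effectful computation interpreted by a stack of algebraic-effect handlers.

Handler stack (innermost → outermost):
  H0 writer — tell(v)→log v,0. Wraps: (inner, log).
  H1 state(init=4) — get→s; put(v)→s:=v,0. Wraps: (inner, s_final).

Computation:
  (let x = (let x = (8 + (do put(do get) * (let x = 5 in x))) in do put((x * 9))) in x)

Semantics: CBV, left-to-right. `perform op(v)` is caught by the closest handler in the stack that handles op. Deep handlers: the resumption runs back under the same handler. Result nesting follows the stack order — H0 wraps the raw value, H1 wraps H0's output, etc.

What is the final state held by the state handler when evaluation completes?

Evaluation trace:
get @ H1 ⇒ 4
put(4) @ H1 ⇒ s:=4
put(72) @ H1 ⇒ s:=72
H0 returns (0, ())
H1 returns ((0, ()), 72)
= ((0, ()), 72)

Answer: 72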